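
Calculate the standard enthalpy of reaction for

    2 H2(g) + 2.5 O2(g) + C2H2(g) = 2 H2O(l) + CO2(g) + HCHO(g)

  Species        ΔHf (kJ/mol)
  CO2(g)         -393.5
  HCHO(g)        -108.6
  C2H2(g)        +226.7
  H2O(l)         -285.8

Products: 2·(-285.8) + 1·(-393.5) + 1·(-108.6) = -1073.7
Reactants: 2·(+0.0) + 5/2·(+0.0) + 1·(+226.7) = +226.7
ΔHrxn = (-1073.7) − (+226.7) = -1300.4 kJ/mol

ΔHrxn = -1300.4 kJ/mol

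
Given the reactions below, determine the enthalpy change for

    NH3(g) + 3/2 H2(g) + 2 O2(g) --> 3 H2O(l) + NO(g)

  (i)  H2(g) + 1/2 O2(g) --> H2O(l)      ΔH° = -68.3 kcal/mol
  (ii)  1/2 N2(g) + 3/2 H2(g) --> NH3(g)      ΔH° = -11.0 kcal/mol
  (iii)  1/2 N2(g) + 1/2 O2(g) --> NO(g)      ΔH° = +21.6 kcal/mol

ΔH° = -172.3 kcal/mol

(i) × 3 (×3 to match 3 H2O(l) in the target): (3)·(-68.3) = -204.9 kcal/mol
(ii) reversed (NH3(g) must end up as a reactant): +11.0 kcal/mol
(iii) as written (NO(g) already on the product side): +21.6 kcal/mol
Summing the manipulated equations, ΔH° = (3)·(-68.3) + (-1)·(-11.0) + (1)·(+21.6) = -172.3 kcal/mol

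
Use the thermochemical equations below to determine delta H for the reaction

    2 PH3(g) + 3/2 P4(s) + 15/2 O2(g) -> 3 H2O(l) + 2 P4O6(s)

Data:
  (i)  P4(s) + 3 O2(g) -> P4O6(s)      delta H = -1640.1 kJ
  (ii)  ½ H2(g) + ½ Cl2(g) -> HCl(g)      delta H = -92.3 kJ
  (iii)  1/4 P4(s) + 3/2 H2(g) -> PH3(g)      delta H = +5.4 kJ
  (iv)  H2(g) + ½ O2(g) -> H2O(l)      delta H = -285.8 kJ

delta H = -4148.4 kJ

(i) × 2 (×2 to match 2 P4O6(s) in the target): (2)·(-1640.1) = -3280.2 kJ
(ii): not needed (Cl2(g) appears nowhere else).
(iii) reversed and × 2 (reverse to put PH3(g) on the reactant side; scale by 2 for the 2 PH3(g)): (-2)·(+5.4) = -10.8 kJ
(iv) × 3 (scale by 3 for the 3 H2O(l)): (3)·(-285.8) = -857.4 kJ
By Hess's law, delta H = (-3280.2) + (-10.8) + (-857.4) = -4148.4 kJ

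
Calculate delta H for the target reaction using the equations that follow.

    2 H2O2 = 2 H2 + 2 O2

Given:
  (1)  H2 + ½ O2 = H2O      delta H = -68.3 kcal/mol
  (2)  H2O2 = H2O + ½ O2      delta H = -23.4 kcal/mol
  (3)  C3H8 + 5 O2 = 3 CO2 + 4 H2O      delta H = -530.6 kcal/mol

(1) reversed and × 2 (reverse to put H2 on the product side; ×2 to match 2 H2 in the target): (-2)·(-68.3) = +136.6 kcal/mol
(2) × 2 (scale by 2 for the 2 H2O2): (2)·(-23.4) = -46.8 kcal/mol
(3): not needed (C3H8 appears nowhere else).
Combining the equations, delta H = (+136.6) + (-46.8) = 89.8 kcal/mol

delta H = 89.8 kcal/mol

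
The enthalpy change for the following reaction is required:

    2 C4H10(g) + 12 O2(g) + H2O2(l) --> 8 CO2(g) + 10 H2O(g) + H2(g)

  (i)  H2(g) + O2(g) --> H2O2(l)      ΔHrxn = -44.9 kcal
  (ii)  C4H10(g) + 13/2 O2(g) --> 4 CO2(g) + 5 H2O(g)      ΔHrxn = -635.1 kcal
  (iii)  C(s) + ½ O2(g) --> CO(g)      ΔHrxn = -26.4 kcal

(i) reversed: +44.9 kcal
(ii) × 2: (2)·(-635.1) = -1270.2 kcal
(iii): not needed.
ΔHrxn = (+44.9) + (-1270.2) = -1225.3 kcal

ΔHrxn = -1225.3 kcal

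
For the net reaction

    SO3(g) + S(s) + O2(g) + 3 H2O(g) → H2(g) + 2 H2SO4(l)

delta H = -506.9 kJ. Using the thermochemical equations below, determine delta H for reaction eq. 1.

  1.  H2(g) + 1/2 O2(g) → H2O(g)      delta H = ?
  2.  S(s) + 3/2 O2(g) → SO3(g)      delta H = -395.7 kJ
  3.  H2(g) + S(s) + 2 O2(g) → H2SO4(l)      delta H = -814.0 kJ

delta H = -241.8 kJ

eq. 1 reversed and × 3: contributes −3·x
eq. 2 reversed: +395.7 kJ
eq. 3 × 2: (2)·(-814.0) = -1628.0 kJ
-506.9 = (+395.7) + (-1628.0) − 3·x
x = (-506.9 − (-1232.3)) / (-3) = -241.8 kJ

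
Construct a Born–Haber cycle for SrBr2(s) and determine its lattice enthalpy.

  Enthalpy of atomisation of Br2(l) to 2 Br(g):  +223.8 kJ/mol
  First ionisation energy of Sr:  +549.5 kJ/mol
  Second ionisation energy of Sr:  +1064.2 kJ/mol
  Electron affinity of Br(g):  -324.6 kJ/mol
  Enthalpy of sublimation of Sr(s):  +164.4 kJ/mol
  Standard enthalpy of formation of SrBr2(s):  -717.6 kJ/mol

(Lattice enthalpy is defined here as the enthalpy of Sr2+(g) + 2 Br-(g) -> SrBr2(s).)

ΔHf° = 1·ΔHsub + 1·(ΣIE) + 1·D(Br2) + 2·EA + U
-717.6 = 1·(+164.4) + 1·(+1613.7) + 1·(+223.8) + 2·(-324.6) + U
U = -717.6 − (+1352.7) = -2070.3 kJ/mol

U = -2070.3 kJ/mol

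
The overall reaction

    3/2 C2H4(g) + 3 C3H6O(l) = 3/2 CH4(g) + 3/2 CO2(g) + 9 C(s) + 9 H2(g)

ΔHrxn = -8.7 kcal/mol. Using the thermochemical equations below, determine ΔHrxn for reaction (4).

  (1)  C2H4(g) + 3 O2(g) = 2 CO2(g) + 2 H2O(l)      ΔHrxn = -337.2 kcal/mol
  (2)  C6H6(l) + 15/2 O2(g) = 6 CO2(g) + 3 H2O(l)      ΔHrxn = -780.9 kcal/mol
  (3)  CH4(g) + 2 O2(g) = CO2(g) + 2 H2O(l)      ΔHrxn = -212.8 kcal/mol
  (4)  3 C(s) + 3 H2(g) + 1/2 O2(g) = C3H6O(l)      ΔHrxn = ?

(1) × 3/2: (3/2)·(-337.2) = -505.8 kcal/mol
(2): not needed.
(3) reversed and × 3/2: (-3/2)·(-212.8) = +319.2 kcal/mol
(4) reversed and × 3: contributes −3·x
-8.7 = (-505.8) + (+319.2) − 3·x
x = (-8.7 − (-186.6)) / (-3) = -59.3 kcal/mol

ΔHrxn = -59.3 kcal/mol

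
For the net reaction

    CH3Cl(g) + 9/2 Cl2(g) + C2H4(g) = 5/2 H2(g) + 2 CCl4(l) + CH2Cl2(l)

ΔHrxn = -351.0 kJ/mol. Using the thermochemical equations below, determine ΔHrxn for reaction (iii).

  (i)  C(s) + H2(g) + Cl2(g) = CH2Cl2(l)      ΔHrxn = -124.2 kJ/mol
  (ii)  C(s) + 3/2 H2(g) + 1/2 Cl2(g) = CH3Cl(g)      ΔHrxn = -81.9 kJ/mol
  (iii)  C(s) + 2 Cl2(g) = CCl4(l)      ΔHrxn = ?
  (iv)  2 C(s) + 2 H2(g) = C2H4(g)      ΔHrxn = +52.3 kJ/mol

ΔHrxn = -128.2 kJ/mol

(i) as written: -124.2 kJ/mol
(ii) reversed: +81.9 kJ/mol
(iii) × 2: contributes 2·x
(iv) reversed: -52.3 kJ/mol
-351.0 = (-124.2) + (+81.9) + (-52.3) + 2·x
x = (-351.0 − (-94.6)) / (2) = -128.2 kJ/mol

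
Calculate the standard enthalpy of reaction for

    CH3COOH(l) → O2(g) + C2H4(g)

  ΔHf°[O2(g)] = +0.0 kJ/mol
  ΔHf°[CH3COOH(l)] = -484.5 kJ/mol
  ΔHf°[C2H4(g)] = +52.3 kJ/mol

Products: 1·(+0.0) + 1·(+52.3) = +52.3
Reactants: 1·(-484.5) = -484.5
ΔH_rxn = (+52.3) − (-484.5) = 536.8 kJ/mol

ΔH_rxn = 536.8 kJ/mol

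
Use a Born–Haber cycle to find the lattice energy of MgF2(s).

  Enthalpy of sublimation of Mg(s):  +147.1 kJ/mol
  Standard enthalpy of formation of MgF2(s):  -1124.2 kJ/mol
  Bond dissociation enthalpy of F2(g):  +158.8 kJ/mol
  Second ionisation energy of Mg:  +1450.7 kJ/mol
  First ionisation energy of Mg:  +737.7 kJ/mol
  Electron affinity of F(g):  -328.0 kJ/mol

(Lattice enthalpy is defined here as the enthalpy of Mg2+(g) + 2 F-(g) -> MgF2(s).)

U = -2962.5 kJ/mol

ΔHf° = 1·ΔHsub + 1·(ΣIE) + 1·D(F2) + 2·EA + U
-1124.2 = 1·(+147.1) + 1·(+2188.4) + 1·(+158.8) + 2·(-328.0) + U
U = -1124.2 − (+1838.3) = -2962.5 kJ/mol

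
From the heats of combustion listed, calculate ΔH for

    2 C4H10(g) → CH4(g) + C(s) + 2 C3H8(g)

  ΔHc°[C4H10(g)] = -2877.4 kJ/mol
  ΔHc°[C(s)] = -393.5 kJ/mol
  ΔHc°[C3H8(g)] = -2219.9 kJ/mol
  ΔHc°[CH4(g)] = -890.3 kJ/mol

ΔH = -31.2 kJ/mol

With combustion enthalpies, reactants minus products:
= [2·(-2877.4)] − [1·(-890.3) + 1·(-393.5) + 2·(-2219.9)]
= -31.2 kJ/mol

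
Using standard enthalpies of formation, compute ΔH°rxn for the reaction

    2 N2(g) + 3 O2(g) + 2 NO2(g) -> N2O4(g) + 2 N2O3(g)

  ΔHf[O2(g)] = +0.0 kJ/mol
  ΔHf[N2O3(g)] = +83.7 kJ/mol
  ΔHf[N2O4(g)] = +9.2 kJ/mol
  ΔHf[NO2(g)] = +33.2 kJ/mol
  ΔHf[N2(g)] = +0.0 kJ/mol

ΔH°rxn = 110.2 kJ/mol

Products: 1·(+9.2) + 2·(+83.7) = +176.6
Reactants: 2·(+0.0) + 3·(+0.0) + 2·(+33.2) = +66.4
ΔH°rxn = (+176.6) − (+66.4) = 110.2 kJ/mol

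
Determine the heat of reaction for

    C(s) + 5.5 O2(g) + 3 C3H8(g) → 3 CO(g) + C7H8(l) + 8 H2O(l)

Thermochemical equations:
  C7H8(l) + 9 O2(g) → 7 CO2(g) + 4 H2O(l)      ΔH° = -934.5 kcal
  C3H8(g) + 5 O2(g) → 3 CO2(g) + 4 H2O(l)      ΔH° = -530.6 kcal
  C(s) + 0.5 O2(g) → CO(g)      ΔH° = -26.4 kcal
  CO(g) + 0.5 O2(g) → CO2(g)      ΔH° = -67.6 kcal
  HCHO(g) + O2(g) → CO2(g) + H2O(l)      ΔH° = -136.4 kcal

ΔH° = -548.5 kcal

equation 1 reversed (C7H8(l) must end up as a product): +934.5 kcal
equation 2 × 3 (×3 to match 3 C3H8(g) in the target): (3)·(-530.6) = -1591.8 kcal
equation 3 as written (C(s) already on the reactant side): -26.4 kcal
equation 4 reversed and × 2: (-2)·(-67.6) = +135.2 kcal
equation 5: not needed (HCHO(g) appears nowhere else).
Combining the equations, ΔH° = (+934.5) + (-1591.8) + (-26.4) + (+135.2) = -548.5 kcal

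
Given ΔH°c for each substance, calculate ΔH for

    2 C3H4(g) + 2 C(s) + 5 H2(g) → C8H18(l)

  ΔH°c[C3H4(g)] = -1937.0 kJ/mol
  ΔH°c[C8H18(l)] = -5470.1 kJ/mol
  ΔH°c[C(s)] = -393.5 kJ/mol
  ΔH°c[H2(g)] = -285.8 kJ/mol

ΔH = -619.9 kJ/mol

With combustion enthalpies, reactants minus products:
= [2·(-1937.0) + 2·(-393.5) + 5·(-285.8)] − [1·(-5470.1)]
= -619.9 kJ/mol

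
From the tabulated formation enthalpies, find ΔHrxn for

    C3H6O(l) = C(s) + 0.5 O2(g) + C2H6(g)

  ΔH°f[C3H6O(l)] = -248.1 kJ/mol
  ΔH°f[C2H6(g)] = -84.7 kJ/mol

Products: 1·(+0.0) + 1/2·(+0.0) + 1·(-84.7) = -84.7
Reactants: 1·(-248.1) = -248.1
ΔHrxn = (-84.7) − (-248.1) = 163.4 kJ/mol

ΔHrxn = 163.4 kJ/mol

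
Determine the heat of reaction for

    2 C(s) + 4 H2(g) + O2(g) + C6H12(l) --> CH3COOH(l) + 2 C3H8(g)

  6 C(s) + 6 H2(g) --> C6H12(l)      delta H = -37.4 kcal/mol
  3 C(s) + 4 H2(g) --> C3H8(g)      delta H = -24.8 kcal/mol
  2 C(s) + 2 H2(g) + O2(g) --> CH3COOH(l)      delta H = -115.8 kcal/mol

delta H = -128.0 kcal/mol

equation 1 reversed: +37.4 kcal/mol
equation 2 × 2: (2)·(-24.8) = -49.6 kcal/mol
equation 3 as written: -115.8 kcal/mol
Summing the manipulated equations, delta H = (+37.4) + (-49.6) + (-115.8) = -128.0 kcal/mol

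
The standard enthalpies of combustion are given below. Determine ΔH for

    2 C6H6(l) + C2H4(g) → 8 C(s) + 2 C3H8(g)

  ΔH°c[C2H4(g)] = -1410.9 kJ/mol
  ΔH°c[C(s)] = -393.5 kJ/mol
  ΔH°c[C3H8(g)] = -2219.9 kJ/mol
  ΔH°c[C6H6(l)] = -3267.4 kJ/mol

With combustion enthalpies, reactants minus products:
= [2·(-3267.4) + 1·(-1410.9)] − [8·(-393.5) + 2·(-2219.9)]
= -357.9 kJ/mol

ΔH = -357.9 kJ/mol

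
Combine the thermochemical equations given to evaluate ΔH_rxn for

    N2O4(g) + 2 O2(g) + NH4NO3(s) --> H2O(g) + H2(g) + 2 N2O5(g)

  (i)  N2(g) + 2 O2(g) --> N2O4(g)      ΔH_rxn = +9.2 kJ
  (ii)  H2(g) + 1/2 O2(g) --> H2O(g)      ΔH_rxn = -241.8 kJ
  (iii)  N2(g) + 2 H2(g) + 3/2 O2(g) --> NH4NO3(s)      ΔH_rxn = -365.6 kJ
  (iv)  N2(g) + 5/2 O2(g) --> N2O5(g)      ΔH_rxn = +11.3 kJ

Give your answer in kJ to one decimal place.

ΔH_rxn = 137.2 kJ

(i) reversed (reverse to put N2O4(g) on the reactant side): -9.2 kJ
(ii) as written (H2O(g) already on the product side): -241.8 kJ
(iii) reversed (reverse to put NH4NO3(s) on the reactant side): +365.6 kJ
(iv) × 2 (×2 to match 2 N2O5(g) in the target): (2)·(+11.3) = +22.6 kJ
ΔH_rxn = (-1)·(+9.2) + (1)·(-241.8) + (-1)·(-365.6) + (2)·(+11.3) = 137.2 kJ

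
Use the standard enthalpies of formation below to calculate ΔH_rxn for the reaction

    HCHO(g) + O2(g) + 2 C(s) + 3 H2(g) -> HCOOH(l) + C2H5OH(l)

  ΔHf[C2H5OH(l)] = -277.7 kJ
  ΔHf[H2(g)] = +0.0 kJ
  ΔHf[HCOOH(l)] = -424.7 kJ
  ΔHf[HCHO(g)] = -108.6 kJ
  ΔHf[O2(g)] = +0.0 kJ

ΔH_rxn = -593.8 kJ

Products: 1·(-424.7) + 1·(-277.7) = -702.4
Reactants: 1·(-108.6) + 1·(+0.0) + 2·(+0.0) + 3·(+0.0) = -108.6
ΔH_rxn = (-702.4) − (-108.6) = -593.8 kJ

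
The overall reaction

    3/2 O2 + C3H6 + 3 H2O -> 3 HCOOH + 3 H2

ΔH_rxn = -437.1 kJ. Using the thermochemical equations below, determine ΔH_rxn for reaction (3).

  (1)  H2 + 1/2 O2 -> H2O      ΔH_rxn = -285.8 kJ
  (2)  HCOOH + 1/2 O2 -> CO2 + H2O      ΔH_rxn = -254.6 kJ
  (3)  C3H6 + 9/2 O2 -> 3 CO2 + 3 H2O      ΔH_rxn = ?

ΔH_rxn = -2058.3 kJ

(1) reversed and × 3: (-3)·(-285.8) = +857.4 kJ
(2) reversed and × 3: (-3)·(-254.6) = +763.8 kJ
(3) as written: contributes x
-437.1 = (+857.4) + (+763.8) + x
x = (-437.1 − (+1621.2)) / (1) = -2058.3 kJ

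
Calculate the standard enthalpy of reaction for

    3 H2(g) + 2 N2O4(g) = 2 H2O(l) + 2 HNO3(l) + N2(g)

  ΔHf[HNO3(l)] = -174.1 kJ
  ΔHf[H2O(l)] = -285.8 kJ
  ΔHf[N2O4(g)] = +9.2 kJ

Products: 2·(-285.8) + 2·(-174.1) + 1·(+0.0) = -919.8
Reactants: 3·(+0.0) + 2·(+9.2) = +18.4
ΔH° = (-919.8) − (+18.4) = -938.2 kJ

ΔH° = -938.2 kJ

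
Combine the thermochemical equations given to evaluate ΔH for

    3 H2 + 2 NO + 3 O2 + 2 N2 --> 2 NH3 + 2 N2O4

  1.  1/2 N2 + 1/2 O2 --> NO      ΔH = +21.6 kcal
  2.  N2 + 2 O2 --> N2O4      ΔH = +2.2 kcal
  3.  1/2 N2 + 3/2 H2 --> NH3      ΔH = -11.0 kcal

ΔH = -60.8 kcal

eq. 1 reversed and × 2 (NO must end up as a reactant; scale by 2 for the 2 NO): (-2)·(+21.6) = -43.2 kcal
eq. 2 × 2 (×2 to match 2 N2O4 in the target): (2)·(+2.2) = +4.4 kcal
eq. 3 × 2 (×2 to match 2 NH3 in the target): (2)·(-11.0) = -22.0 kcal
By Hess's law, ΔH = (-43.2) + (+4.4) + (-22.0) = -60.8 kcal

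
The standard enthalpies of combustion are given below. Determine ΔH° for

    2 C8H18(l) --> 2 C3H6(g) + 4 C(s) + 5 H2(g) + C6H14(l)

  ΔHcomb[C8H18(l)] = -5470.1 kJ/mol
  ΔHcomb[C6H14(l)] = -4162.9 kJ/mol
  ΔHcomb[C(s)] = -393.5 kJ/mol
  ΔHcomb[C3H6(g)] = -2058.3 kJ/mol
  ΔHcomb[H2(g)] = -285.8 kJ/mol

ΔH° = 342.3 kJ/mol

With combustion enthalpies, reactants minus products:
= [2·(-5470.1)] − [2·(-2058.3) + 4·(-393.5) + 5·(-285.8) + 1·(-4162.9)]
= 342.3 kJ/mol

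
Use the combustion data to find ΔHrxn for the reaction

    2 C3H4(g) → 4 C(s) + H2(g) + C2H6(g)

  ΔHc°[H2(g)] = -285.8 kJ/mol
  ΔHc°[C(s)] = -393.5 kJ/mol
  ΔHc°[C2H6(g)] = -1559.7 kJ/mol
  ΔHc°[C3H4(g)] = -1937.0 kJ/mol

ΔHrxn = -454.5 kJ/mol

Using ΔH = Σ nΔHc°(reactants) − Σ nΔHc°(products):
= [2·(-1937.0)] − [4·(-393.5) + 1·(-285.8) + 1·(-1559.7)]
= -454.5 kJ/mol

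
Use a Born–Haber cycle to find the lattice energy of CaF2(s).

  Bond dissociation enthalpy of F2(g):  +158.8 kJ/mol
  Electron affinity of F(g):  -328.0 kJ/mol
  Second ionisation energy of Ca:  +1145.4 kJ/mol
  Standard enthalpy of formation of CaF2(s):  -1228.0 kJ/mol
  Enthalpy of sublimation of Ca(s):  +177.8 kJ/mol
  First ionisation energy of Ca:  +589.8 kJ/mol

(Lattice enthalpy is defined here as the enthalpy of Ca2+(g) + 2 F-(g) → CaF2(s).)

U = -2643.8 kJ/mol

ΔHf° = 1·ΔHsub + 1·(ΣIE) + 1·D(F2) + 2·EA + U
-1228.0 = 1·(+177.8) + 1·(+1735.2) + 1·(+158.8) + 2·(-328.0) + U
U = -1228.0 − (+1415.8) = -2643.8 kJ/mol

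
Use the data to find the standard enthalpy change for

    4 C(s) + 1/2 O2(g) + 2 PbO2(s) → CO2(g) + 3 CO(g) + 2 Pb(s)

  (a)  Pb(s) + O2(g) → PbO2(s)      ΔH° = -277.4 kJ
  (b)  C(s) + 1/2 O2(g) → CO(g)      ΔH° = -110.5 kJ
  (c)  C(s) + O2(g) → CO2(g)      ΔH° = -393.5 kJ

ΔH° = -170.2 kJ

(a) reversed and × 2 (PbO2(s) must end up as a reactant; scale by 2 for the 2 PbO2(s)): (-2)·(-277.4) = +554.8 kJ
(b) × 3 (×3 to match 3 CO(g) in the target): (3)·(-110.5) = -331.5 kJ
(c) as written (CO2(g) already on the product side): -393.5 kJ
Combining the equations, ΔH° = (-2)·(-277.4) + (3)·(-110.5) + (1)·(-393.5) = -170.2 kJ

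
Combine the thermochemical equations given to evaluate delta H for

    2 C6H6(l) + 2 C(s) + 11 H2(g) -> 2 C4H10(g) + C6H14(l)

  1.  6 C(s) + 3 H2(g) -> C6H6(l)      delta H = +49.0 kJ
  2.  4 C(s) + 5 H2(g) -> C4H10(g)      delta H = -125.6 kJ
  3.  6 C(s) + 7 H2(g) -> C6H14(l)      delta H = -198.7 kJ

eq. 1 reversed and × 2 (C6H6(l) must end up as a reactant; scale by 2 for the 2 C6H6(l)): (-2)·(+49.0) = -98.0 kJ
eq. 2 × 2 (×2 to match 2 C4H10(g) in the target): (2)·(-125.6) = -251.2 kJ
eq. 3 as written (C6H14(l) already on the product side): -198.7 kJ
Summing the manipulated equations, delta H = (-2)·(+49.0) + (2)·(-125.6) + (1)·(-198.7) = -547.9 kJ

delta H = -547.9 kJ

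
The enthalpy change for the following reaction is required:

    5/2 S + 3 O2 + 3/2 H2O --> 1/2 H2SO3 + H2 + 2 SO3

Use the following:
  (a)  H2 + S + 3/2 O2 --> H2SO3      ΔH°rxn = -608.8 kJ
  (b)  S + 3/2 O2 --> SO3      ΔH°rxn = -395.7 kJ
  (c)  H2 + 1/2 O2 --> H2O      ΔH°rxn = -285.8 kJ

(a) × 1/2: (1/2)·(-608.8) = -304.4 kJ
(b) × 2: (2)·(-395.7) = -791.4 kJ
(c) reversed and × 3/2: (-3/2)·(-285.8) = +428.7 kJ
Summing the manipulated equations, ΔH°rxn = (1/2)·(-608.8) + (2)·(-395.7) + (-3/2)·(-285.8) = -667.1 kJ

ΔH°rxn = -667.1 kJ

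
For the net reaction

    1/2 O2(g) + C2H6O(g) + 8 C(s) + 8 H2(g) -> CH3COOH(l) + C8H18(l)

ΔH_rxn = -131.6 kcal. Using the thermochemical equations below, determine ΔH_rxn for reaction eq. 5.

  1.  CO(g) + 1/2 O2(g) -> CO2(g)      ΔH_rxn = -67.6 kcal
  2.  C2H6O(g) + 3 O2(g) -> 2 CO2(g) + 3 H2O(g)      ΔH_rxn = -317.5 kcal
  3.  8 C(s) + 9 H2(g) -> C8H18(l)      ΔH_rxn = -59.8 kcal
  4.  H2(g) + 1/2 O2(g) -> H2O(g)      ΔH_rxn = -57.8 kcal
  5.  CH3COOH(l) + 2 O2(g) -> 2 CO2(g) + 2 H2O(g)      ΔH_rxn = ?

ΔH_rxn = -187.9 kcal

eq. 1: not needed (CO(g) appears nowhere else).
eq. 2 as written (C2H6O(g) already on the reactant side): -317.5 kcal
eq. 3 as written (C8H18(l) already on the product side): -59.8 kcal
eq. 4 reversed: +57.8 kcal
eq. 5 reversed (reverse to put CH3COOH(l) on the product side): contributes −x
-131.6 = (-317.5) + (-59.8) + (+57.8) − x
x = (-131.6 − (-319.5)) / (-1) = -187.9 kcal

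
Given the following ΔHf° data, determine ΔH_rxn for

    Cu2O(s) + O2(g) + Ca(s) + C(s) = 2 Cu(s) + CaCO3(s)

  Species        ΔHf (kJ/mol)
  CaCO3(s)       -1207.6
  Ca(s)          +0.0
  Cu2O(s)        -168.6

ΔH°rxn = Σ nΔHf°(products) − Σ nΔHf°(reactants).
Products: 2·(+0.0) + 1·(-1207.6) = -1207.6
Reactants: 1·(-168.6) + 1·(+0.0) + 1·(+0.0) + 1·(+0.0) = -168.6
ΔH_rxn = (-1207.6) − (-168.6) = -1039.0 kJ/mol

ΔH_rxn = -1039.0 kJ/mol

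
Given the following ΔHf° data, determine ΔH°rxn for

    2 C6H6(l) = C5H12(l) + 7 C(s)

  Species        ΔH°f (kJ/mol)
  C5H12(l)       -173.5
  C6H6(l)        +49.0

ΔH°rxn = -271.5 kJ/mol

Products: 1·(-173.5) + 7·(+0.0) = -173.5
Reactants: 2·(+49.0) = +98.0
ΔH°rxn = (-173.5) − (+98.0) = -271.5 kJ/mol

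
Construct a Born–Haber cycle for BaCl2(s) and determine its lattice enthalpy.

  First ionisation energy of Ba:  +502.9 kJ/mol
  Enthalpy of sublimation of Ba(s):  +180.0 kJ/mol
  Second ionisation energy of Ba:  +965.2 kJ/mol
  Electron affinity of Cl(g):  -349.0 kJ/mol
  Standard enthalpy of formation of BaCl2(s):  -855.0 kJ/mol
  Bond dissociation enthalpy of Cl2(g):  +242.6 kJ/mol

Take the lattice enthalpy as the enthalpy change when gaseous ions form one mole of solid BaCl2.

ΔHf° = 1·ΔHsub + 1·(ΣIE) + 1·D(Cl2) + 2·EA + U
-855.0 = 1·(+180.0) + 1·(+1468.1) + 1·(+242.6) + 2·(-349.0) + U
U = -855.0 − (+1192.7) = -2047.7 kJ/mol

U = -2047.7 kJ/mol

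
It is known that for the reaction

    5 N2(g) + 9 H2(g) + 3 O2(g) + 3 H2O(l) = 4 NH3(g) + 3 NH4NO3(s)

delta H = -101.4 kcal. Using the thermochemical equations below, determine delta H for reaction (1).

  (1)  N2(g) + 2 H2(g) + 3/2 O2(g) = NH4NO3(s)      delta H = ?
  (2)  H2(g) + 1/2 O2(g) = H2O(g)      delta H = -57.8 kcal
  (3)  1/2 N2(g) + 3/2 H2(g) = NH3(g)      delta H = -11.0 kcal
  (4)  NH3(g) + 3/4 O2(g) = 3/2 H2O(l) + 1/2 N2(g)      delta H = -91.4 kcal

(1) × 3 (scale by 3 for the 3 NH4NO3(s)): contributes 3·x
(2): not needed (H2O(g) appears nowhere else).
(3) × 2: (2)·(-11.0) = -22.0 kcal
(4) reversed and × 2 (H2O(l) must end up as a reactant; scale by 2 for the 3 H2O(l)): (-2)·(-91.4) = +182.8 kcal
-101.4 = (-22.0) + (+182.8) + 3·x
x = (-101.4 − (+160.8)) / (3) = -87.4 kcal

delta H = -87.4 kcal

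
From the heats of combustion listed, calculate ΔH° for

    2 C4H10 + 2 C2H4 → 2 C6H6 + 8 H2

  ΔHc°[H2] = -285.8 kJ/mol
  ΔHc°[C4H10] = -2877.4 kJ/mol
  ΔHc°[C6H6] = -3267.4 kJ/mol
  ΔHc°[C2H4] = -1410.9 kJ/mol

Using ΔH = Σ nΔHc°(reactants) − Σ nΔHc°(products):
= [2·(-2877.4) + 2·(-1410.9)] − [2·(-3267.4) + 8·(-285.8)]
= 244.6 kJ/mol

ΔH° = 244.6 kJ/mol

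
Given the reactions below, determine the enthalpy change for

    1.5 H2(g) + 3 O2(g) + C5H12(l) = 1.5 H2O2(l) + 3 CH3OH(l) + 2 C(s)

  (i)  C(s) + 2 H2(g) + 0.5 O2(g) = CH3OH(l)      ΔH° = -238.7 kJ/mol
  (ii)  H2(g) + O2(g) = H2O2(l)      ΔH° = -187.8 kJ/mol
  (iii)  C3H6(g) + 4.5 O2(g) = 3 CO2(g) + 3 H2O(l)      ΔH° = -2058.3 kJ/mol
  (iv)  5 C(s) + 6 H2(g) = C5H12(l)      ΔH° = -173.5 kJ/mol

ΔH° = -824.3 kJ/mol

(i) × 3 (scale by 3 for the 3 CH3OH(l)): (3)·(-238.7) = -716.1 kJ/mol
(ii) × 3/2 (scale by 3/2 for the 3/2 H2O2(l)): (3/2)·(-187.8) = -281.7 kJ/mol
(iii): not needed (CO2(g) appears nowhere else).
(iv) reversed (C5H12(l) must end up as a reactant): +173.5 kJ/mol
ΔH° = (3)·(-238.7) + (3/2)·(-187.8) + (-1)·(-173.5) = -824.3 kJ/mol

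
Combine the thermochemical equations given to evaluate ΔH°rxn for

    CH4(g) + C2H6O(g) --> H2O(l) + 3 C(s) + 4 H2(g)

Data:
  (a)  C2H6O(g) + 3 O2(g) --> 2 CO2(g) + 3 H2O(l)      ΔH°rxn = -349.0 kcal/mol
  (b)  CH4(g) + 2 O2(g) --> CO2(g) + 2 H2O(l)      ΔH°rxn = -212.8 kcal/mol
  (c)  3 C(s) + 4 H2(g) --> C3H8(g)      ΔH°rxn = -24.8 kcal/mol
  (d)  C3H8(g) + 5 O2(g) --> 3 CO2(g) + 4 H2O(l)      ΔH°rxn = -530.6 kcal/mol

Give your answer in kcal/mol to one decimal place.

(a) as written: -349.0 kcal/mol
(b) as written: -212.8 kcal/mol
(c) reversed: +24.8 kcal/mol
(d) reversed: +530.6 kcal/mol
By Hess's law, ΔH°rxn = (1)·(-349.0) + (1)·(-212.8) + (-1)·(-24.8) + (-1)·(-530.6) = -6.4 kcal/mol

ΔH°rxn = -6.4 kcal/mol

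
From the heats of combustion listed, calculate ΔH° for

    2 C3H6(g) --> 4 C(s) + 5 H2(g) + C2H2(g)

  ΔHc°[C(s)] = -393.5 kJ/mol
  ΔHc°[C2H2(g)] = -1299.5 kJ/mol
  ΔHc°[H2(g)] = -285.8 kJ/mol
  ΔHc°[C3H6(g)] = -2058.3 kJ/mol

ΔH° = 185.9 kJ/mol

Using ΔH = Σ nΔHc°(reactants) − Σ nΔHc°(products):
= [2·(-2058.3)] − [4·(-393.5) + 5·(-285.8) + 1·(-1299.5)]
= 185.9 kJ/mol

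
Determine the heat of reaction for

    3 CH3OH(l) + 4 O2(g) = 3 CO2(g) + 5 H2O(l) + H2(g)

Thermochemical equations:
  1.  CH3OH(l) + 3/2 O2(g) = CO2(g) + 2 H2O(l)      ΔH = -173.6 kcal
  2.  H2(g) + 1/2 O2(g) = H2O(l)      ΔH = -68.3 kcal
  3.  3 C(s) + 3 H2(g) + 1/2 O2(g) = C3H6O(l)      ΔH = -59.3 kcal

ΔH = -452.5 kcal

eq. 1 × 3 (scale by 3 for the 3 CH3OH(l)): (3)·(-173.6) = -520.8 kcal
eq. 2 reversed: +68.3 kcal
eq. 3: not needed (C(s) appears nowhere else).
ΔH = (3)·(-173.6) + (-1)·(-68.3) = -452.5 kcal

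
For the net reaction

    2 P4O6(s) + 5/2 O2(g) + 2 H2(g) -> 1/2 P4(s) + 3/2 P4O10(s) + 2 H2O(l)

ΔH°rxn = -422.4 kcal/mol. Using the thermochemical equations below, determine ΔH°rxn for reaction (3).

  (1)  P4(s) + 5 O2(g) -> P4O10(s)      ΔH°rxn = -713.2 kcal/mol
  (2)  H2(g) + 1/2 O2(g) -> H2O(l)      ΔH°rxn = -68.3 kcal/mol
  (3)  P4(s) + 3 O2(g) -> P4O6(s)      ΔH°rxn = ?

ΔH°rxn = -392.0 kcal/mol

(1) × 3/2 (×3/2 to match 3/2 P4O10(s) in the target): (3/2)·(-713.2) = -1069.8 kcal/mol
(2) × 2 (scale by 2 for the 2 H2O(l)): (2)·(-68.3) = -136.6 kcal/mol
(3) reversed and × 2 (P4O6(s) must end up as a reactant; scale by 2 for the 2 P4O6(s)): contributes −2·x
-422.4 = (-1069.8) + (-136.6) − 2·x
x = (-422.4 − (-1206.4)) / (-2) = -392.0 kcal/mol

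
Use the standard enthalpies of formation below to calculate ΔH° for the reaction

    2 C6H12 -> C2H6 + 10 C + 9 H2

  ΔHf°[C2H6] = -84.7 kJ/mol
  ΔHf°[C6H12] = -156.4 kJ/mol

ΔH° = 228.1 kJ/mol

Products: 1·(-84.7) + 10·(+0.0) + 9·(+0.0) = -84.7
Reactants: 2·(-156.4) = -312.8
ΔH° = (-84.7) − (-312.8) = 228.1 kJ/mol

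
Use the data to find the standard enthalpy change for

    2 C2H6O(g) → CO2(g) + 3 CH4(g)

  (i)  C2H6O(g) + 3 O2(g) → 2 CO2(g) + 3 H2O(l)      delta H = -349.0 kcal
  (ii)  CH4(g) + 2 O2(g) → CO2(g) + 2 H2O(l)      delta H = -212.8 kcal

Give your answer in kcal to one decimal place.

delta H = -59.6 kcal

(i) × 2: (2)·(-349.0) = -698.0 kcal
(ii) reversed and × 3: (-3)·(-212.8) = +638.4 kcal
delta H = (2)·(-349.0) + (-3)·(-212.8) = -59.6 kcal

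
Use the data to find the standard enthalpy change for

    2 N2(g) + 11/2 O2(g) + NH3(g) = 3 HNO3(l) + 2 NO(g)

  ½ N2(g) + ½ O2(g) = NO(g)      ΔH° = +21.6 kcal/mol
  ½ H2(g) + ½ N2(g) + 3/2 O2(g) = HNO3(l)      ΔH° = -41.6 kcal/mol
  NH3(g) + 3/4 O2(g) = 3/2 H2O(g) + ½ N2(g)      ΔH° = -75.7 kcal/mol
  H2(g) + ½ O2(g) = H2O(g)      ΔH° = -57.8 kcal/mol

equation 1 × 2 (×2 to match 2 NO(g) in the target): (2)·(+21.6) = +43.2 kcal/mol
equation 2 × 3 (×3 to match 3 HNO3(l) in the target): (3)·(-41.6) = -124.8 kcal/mol
equation 3 as written (NH3(g) already on the reactant side): -75.7 kcal/mol
equation 4 reversed and × 3/2: (-3/2)·(-57.8) = +86.7 kcal/mol
ΔH° = (+43.2) + (-124.8) + (-75.7) + (+86.7) = -70.6 kcal/mol

ΔH° = -70.6 kcal/mol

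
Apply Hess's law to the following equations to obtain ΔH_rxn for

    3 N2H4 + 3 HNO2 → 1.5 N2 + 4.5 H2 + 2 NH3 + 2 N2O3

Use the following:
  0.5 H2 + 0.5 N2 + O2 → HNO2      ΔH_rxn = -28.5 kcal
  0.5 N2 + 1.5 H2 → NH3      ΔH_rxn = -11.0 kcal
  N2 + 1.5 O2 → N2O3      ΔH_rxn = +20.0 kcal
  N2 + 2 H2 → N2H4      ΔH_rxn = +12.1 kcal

equation 1 reversed and × 3 (reverse to put HNO2 on the reactant side; scale by 3 for the 3 HNO2): (-3)·(-28.5) = +85.5 kcal
equation 2 × 2 (×2 to match 2 NH3 in the target): (2)·(-11.0) = -22.0 kcal
equation 3 × 2 (×2 to match 2 N2O3 in the target): (2)·(+20.0) = +40.0 kcal
equation 4 reversed and × 3 (N2H4 must end up as a reactant; scale by 3 for the 3 N2H4): (-3)·(+12.1) = -36.3 kcal
ΔH_rxn = (+85.5) + (-22.0) + (+40.0) + (-36.3) = 67.2 kcal

ΔH_rxn = 67.2 kcal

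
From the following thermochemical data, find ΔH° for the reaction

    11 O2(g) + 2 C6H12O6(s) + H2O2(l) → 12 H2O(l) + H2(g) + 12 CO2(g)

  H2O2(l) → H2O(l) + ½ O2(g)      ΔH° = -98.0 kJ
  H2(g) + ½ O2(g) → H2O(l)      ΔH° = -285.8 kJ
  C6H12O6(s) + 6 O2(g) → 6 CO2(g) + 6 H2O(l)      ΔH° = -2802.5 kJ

equation 1 as written (H2O2(l) already on the reactant side): -98.0 kJ
equation 2 reversed (H2(g) must end up as a product): +285.8 kJ
equation 3 × 2 (scale by 2 for the 2 C6H12O6(s)): (2)·(-2802.5) = -5605.0 kJ
ΔH° = (-98.0) + (+285.8) + (-5605.0) = -5417.2 kJ

ΔH° = -5417.2 kJ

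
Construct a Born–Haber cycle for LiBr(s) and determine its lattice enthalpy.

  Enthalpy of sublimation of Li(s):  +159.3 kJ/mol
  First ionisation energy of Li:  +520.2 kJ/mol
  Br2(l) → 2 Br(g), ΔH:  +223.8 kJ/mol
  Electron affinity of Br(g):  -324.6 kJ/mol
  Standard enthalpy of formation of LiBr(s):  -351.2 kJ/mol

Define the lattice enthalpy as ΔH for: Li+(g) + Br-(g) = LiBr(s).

U = -818.0 kJ/mol

ΔHf° = 1·ΔHsub + 1·(ΣIE) + 1/2·D(Br2) + 1·EA + U
-351.2 = 1·(+159.3) + 1·(+520.2) + 1/2·(+223.8) + 1·(-324.6) + U
U = -351.2 − (+466.8) = -818.0 kJ/mol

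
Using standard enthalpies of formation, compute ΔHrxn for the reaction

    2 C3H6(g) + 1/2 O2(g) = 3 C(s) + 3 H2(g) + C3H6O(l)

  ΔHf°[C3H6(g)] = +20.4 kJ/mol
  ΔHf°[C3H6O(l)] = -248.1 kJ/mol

ΔHrxn = -288.9 kJ/mol

ΔH°rxn = Σ nΔHf°(products) − Σ nΔHf°(reactants).
Products: 3·(+0.0) + 3·(+0.0) + 1·(-248.1) = -248.1
Reactants: 2·(+20.4) + 1/2·(+0.0) = +40.8
ΔHrxn = (-248.1) − (+40.8) = -288.9 kJ/mol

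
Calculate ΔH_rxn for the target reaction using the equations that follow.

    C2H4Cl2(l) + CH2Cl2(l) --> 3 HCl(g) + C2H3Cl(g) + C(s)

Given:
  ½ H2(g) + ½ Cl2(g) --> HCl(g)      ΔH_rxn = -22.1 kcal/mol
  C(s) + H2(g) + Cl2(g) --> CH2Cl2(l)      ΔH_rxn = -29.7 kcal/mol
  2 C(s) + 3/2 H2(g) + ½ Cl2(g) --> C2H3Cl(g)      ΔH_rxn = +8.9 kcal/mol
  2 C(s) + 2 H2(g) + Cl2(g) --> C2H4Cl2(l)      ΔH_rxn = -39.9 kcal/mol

equation 1 × 3 (scale by 3 for the 3 HCl(g)): (3)·(-22.1) = -66.3 kcal/mol
equation 2 reversed (reverse to put CH2Cl2(l) on the reactant side): +29.7 kcal/mol
equation 3 as written (C2H3Cl(g) already on the product side): +8.9 kcal/mol
equation 4 reversed (reverse to put C2H4Cl2(l) on the reactant side): +39.9 kcal/mol
ΔH_rxn = (-66.3) + (+29.7) + (+8.9) + (+39.9) = 12.2 kcal/mol

ΔH_rxn = 12.2 kcal/mol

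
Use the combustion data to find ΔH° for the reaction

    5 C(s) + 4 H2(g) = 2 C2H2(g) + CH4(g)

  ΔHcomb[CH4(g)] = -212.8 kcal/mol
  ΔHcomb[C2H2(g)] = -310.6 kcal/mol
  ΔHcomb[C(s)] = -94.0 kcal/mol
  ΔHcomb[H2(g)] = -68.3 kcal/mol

ΔH° = 90.8 kcal/mol

With combustion enthalpies, reactants minus products:
= [5·(-94.0) + 4·(-68.3)] − [2·(-310.6) + 1·(-212.8)]
= 90.8 kcal/mol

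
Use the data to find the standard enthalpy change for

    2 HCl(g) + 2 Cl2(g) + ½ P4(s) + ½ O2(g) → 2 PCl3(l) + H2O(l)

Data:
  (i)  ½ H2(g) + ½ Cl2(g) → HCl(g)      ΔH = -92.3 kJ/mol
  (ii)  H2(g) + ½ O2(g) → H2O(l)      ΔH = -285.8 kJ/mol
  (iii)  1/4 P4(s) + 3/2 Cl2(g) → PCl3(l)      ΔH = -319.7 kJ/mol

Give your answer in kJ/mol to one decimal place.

ΔH = -740.6 kJ/mol

(i) reversed and × 2: (-2)·(-92.3) = +184.6 kJ/mol
(ii) as written: -285.8 kJ/mol
(iii) × 2: (2)·(-319.7) = -639.4 kJ/mol
ΔH = (+184.6) + (-285.8) + (-639.4) = -740.6 kJ/mol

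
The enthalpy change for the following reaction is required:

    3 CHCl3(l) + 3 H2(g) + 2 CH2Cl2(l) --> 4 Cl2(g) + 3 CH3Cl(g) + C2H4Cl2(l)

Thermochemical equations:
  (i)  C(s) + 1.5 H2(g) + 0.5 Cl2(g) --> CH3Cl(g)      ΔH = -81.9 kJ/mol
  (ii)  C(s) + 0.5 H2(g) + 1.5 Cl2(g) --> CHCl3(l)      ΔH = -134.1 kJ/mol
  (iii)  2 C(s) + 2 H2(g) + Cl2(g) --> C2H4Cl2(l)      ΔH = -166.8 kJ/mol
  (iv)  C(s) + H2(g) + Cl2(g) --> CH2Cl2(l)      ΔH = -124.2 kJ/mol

ΔH = 238.2 kJ/mol

(i) × 3 (scale by 3 for the 3 CH3Cl(g)): (3)·(-81.9) = -245.7 kJ/mol
(ii) reversed and × 3 (CHCl3(l) must end up as a reactant; scale by 3 for the 3 CHCl3(l)): (-3)·(-134.1) = +402.3 kJ/mol
(iii) as written (C2H4Cl2(l) already on the product side): -166.8 kJ/mol
(iv) reversed and × 2 (reverse to put CH2Cl2(l) on the reactant side; ×2 to match 2 CH2Cl2(l) in the target): (-2)·(-124.2) = +248.4 kJ/mol
ΔH = (3)·(-81.9) + (-3)·(-134.1) + (1)·(-166.8) + (-2)·(-124.2) = 238.2 kJ/mol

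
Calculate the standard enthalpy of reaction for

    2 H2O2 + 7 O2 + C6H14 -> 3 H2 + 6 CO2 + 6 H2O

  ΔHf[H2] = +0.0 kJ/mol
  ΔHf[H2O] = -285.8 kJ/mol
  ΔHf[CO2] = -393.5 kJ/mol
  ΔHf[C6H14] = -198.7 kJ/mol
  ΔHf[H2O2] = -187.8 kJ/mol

Products: 3·(+0.0) + 6·(-393.5) + 6·(-285.8) = -4075.8
Reactants: 2·(-187.8) + 7·(+0.0) + 1·(-198.7) = -574.3
ΔHrxn = (-4075.8) − (-574.3) = -3501.5 kJ/mol

ΔHrxn = -3501.5 kJ/mol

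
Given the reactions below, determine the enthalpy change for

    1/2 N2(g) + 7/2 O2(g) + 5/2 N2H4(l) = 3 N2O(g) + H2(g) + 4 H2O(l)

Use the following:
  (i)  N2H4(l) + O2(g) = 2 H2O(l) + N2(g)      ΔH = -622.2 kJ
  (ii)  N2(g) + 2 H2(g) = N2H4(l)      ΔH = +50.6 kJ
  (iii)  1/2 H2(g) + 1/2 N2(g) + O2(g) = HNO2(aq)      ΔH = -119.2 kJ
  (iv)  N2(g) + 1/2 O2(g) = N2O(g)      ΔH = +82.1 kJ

ΔH = -1023.4 kJ

(i) × 2 (×2 to match 4 H2O(l) in the target): (2)·(-622.2) = -1244.4 kJ
(ii) reversed and × 1/2: (-1/2)·(+50.6) = -25.3 kJ
(iii): not needed (HNO2(aq) appears nowhere else).
(iv) × 3 (scale by 3 for the 3 N2O(g)): (3)·(+82.1) = +246.3 kJ
Since enthalpy is a state function, ΔH = (2)·(-622.2) + (-1/2)·(+50.6) + (3)·(+82.1) = -1023.4 kJ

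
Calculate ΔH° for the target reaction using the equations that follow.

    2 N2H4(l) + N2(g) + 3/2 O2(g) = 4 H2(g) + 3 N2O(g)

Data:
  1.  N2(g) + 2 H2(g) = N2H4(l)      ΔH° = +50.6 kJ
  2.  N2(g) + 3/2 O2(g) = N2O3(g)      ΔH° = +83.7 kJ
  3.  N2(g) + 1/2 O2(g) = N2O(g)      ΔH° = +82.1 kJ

eq. 1 reversed and × 2 (N2H4(l) must end up as a reactant; scale by 2 for the 2 N2H4(l)): (-2)·(+50.6) = -101.2 kJ
eq. 2: not needed (N2O3(g) appears nowhere else).
eq. 3 × 3 (scale by 3 for the 3 N2O(g)): (3)·(+82.1) = +246.3 kJ
ΔH° = (-2)·(+50.6) + (3)·(+82.1) = 145.1 kJ

ΔH° = 145.1 kJ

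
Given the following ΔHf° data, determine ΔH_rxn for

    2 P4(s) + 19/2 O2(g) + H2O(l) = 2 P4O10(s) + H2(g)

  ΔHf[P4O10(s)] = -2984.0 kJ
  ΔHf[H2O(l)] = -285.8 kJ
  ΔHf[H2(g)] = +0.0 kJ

Products: 2·(-2984.0) + 1·(+0.0) = -5968.0
Reactants: 2·(+0.0) + 19/2·(+0.0) + 1·(-285.8) = -285.8
ΔH_rxn = (-5968.0) − (-285.8) = -5682.2 kJ

ΔH_rxn = -5682.2 kJ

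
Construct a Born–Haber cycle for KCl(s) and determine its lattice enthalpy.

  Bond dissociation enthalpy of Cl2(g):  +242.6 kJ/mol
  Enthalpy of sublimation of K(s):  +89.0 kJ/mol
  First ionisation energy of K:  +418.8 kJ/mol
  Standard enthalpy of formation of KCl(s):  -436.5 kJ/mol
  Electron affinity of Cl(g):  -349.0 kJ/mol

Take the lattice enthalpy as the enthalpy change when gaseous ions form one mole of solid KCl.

ΔHf° = 1·ΔHsub + 1·(ΣIE) + 1/2·D(Cl2) + 1·EA + U
-436.5 = 1·(+89.0) + 1·(+418.8) + 1/2·(+242.6) + 1·(-349.0) + U
U = -436.5 − (+280.1) = -716.6 kJ/mol

U = -716.6 kJ/mol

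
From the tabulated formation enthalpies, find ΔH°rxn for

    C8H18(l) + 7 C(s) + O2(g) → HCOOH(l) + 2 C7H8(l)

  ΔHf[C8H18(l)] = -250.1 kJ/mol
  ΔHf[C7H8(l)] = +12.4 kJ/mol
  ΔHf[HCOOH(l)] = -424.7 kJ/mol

Products: 1·(-424.7) + 2·(+12.4) = -399.9
Reactants: 1·(-250.1) + 7·(+0.0) + 1·(+0.0) = -250.1
ΔH°rxn = (-399.9) − (-250.1) = -149.8 kJ/mol

ΔH°rxn = -149.8 kJ/mol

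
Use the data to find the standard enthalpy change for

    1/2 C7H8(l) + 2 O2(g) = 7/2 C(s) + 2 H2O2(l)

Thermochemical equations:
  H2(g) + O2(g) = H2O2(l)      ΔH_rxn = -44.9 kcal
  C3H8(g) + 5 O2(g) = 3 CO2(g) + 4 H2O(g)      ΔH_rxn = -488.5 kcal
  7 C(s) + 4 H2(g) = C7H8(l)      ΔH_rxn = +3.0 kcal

equation 1 × 2: (2)·(-44.9) = -89.8 kcal
equation 2: not needed.
equation 3 reversed and × 1/2: (-1/2)·(+3.0) = -1.5 kcal
ΔH_rxn = (-89.8) + (-1.5) = -91.3 kcal

ΔH_rxn = -91.3 kcal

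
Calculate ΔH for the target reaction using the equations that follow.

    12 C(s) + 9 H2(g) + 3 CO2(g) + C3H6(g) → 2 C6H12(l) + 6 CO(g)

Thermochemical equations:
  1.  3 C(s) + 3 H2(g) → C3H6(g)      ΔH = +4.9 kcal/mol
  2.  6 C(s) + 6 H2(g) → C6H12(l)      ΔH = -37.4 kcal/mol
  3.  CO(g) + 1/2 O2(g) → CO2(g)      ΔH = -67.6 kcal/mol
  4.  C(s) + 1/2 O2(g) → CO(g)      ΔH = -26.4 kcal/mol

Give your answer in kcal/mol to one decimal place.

eq. 1 reversed (C3H6(g) must end up as a reactant): -4.9 kcal/mol
eq. 2 × 2 (×2 to match 2 C6H12(l) in the target): (2)·(-37.4) = -74.8 kcal/mol
eq. 3 reversed and × 3 (CO2(g) must end up as a reactant; ×3 to match 3 CO2(g) in the target): (-3)·(-67.6) = +202.8 kcal/mol
eq. 4 × 3: (3)·(-26.4) = -79.2 kcal/mol
ΔH = (-4.9) + (-74.8) + (+202.8) + (-79.2) = 43.9 kcal/mol

ΔH = 43.9 kcal/mol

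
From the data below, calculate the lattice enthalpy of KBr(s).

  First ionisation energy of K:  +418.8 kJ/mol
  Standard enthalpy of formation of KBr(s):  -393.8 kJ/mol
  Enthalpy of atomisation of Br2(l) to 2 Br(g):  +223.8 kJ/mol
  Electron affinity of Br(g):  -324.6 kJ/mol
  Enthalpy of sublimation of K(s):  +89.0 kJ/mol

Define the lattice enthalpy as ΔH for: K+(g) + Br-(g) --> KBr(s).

U = -688.9 kJ/mol

ΔHf° = 1·ΔHsub + 1·(ΣIE) + 1/2·D(Br2) + 1·EA + U
-393.8 = 1·(+89.0) + 1·(+418.8) + 1/2·(+223.8) + 1·(-324.6) + U
U = -393.8 − (+295.1) = -688.9 kJ/mol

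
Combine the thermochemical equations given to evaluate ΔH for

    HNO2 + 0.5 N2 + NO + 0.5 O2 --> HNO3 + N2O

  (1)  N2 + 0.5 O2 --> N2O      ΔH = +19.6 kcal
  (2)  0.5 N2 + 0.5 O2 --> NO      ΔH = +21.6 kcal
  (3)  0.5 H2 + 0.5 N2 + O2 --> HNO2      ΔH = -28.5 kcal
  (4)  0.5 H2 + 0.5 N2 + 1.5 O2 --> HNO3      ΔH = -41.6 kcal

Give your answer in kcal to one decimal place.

(1) as written (N2O already on the product side): +19.6 kcal
(2) reversed (reverse to put NO on the reactant side): -21.6 kcal
(3) reversed (reverse to put HNO2 on the reactant side): +28.5 kcal
(4) as written (HNO3 already on the product side): -41.6 kcal
Summing the manipulated equations, ΔH = (+19.6) + (-21.6) + (+28.5) + (-41.6) = -15.1 kcal

ΔH = -15.1 kcal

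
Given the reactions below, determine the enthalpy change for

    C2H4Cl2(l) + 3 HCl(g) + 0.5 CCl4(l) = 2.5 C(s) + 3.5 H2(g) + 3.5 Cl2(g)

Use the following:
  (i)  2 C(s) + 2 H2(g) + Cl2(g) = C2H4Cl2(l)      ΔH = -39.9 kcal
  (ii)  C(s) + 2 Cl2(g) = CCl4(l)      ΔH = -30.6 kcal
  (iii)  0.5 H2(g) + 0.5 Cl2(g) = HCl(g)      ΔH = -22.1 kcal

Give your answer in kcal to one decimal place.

ΔH = 121.5 kcal

(i) reversed: +39.9 kcal
(ii) reversed and × 1/2: (-1/2)·(-30.6) = +15.3 kcal
(iii) reversed and × 3: (-3)·(-22.1) = +66.3 kcal
Since enthalpy is a state function, ΔH = (-1)·(-39.9) + (-1/2)·(-30.6) + (-3)·(-22.1) = 121.5 kcal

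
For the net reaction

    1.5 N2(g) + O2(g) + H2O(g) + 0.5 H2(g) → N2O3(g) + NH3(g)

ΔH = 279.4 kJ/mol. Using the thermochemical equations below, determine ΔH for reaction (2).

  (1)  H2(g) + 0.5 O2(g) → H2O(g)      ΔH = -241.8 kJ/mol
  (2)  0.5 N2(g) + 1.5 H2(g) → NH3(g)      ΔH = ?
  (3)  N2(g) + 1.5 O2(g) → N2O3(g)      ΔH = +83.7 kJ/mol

ΔH = -46.1 kJ/mol

(1) reversed: +241.8 kJ/mol
(2) as written: contributes x
(3) as written: +83.7 kJ/mol
+279.4 = (+241.8) + (+83.7) + x
x = (+279.4 − (+325.5)) / (1) = -46.1 kJ/mol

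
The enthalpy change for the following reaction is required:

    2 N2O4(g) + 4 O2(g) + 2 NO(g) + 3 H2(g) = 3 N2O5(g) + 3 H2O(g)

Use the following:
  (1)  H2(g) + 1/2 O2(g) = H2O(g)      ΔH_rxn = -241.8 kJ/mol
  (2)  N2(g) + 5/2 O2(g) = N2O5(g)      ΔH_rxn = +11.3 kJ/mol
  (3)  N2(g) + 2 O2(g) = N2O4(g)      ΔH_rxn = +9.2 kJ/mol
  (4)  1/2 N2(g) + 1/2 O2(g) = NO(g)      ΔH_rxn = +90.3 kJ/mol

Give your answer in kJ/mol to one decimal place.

(1) × 3 (scale by 3 for the 3 H2O(g)): (3)·(-241.8) = -725.4 kJ/mol
(2) × 3 (scale by 3 for the 3 N2O5(g)): (3)·(+11.3) = +33.9 kJ/mol
(3) reversed and × 2 (reverse to put N2O4(g) on the reactant side; ×2 to match 2 N2O4(g) in the target): (-2)·(+9.2) = -18.4 kJ/mol
(4) reversed and × 2 (reverse to put NO(g) on the reactant side; ×2 to match 2 NO(g) in the target): (-2)·(+90.3) = -180.6 kJ/mol
ΔH_rxn = (-725.4) + (+33.9) + (-18.4) + (-180.6) = -890.5 kJ/mol

ΔH_rxn = -890.5 kJ/mol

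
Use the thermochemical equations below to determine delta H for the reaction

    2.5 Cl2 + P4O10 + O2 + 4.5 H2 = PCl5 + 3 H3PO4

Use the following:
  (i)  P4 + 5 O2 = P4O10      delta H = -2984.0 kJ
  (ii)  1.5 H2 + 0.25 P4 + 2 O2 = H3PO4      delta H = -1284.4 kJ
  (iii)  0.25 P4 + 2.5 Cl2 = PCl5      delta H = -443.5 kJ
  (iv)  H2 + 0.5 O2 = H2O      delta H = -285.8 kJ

delta H = -1312.7 kJ

(i) reversed: +2984.0 kJ
(ii) × 3: (3)·(-1284.4) = -3853.2 kJ
(iii) as written: -443.5 kJ
(iv): not needed.
By Hess's law, delta H = (-1)·(-2984.0) + (3)·(-1284.4) + (1)·(-443.5) = -1312.7 kJ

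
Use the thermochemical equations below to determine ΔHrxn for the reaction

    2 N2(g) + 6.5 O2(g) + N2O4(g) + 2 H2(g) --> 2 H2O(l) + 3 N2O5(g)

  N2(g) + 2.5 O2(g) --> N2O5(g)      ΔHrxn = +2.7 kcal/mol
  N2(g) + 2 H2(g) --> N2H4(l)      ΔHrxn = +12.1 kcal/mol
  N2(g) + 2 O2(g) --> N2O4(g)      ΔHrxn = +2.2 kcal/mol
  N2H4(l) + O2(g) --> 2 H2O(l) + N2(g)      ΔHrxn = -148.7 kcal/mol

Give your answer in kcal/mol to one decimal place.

equation 1 × 3: (3)·(+2.7) = +8.1 kcal/mol
equation 2 as written: +12.1 kcal/mol
equation 3 reversed: -2.2 kcal/mol
equation 4 as written: -148.7 kcal/mol
Combining the equations, ΔHrxn = (+8.1) + (+12.1) + (-2.2) + (-148.7) = -130.7 kcal/mol

ΔHrxn = -130.7 kcal/mol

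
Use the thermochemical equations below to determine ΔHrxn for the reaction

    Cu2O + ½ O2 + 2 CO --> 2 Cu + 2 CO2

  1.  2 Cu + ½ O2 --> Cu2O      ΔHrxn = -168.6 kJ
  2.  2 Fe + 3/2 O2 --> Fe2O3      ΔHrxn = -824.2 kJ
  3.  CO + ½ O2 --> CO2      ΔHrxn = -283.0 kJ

ΔHrxn = -397.4 kJ

eq. 1 reversed (Cu2O must end up as a reactant): +168.6 kJ
eq. 2: not needed (Fe appears nowhere else).
eq. 3 × 2 (scale by 2 for the 2 CO): (2)·(-283.0) = -566.0 kJ
ΔHrxn = (+168.6) + (-566.0) = -397.4 kJ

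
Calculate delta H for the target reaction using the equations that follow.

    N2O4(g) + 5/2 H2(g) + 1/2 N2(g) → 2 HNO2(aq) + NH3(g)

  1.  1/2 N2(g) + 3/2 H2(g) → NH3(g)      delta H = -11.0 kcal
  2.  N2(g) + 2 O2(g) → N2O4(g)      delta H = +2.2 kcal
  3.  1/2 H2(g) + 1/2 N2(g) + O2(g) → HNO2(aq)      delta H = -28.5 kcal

delta H = -70.2 kcal

eq. 1 as written: -11.0 kcal
eq. 2 reversed: -2.2 kcal
eq. 3 × 2: (2)·(-28.5) = -57.0 kcal
delta H = (-11.0) + (-2.2) + (-57.0) = -70.2 kcal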